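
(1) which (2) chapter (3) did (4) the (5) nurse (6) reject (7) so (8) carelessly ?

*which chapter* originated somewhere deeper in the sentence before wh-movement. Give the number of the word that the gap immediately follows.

Before movement: The nurse did reject which chapter so carelessly.
The filler 'which chapter' is interpreted as the direct object of 'reject'. It moves to the left edge, and the trace sits right after 'reject':
Which chapter did the nurse reject ___ so carelessly?
'reject' is word 6.

6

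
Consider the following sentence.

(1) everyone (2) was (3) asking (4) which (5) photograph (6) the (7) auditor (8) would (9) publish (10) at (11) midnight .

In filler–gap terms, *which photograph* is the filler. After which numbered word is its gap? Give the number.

Pre-movement form: The auditor would publish which photograph at midnight.
'which photograph' is the direct object of 'publish'. It moves to the left edge, and the trace sits right after 'publish':
Everyone was asking which photograph the auditor would publish ___ at midnight.
'publish' is word 9.

9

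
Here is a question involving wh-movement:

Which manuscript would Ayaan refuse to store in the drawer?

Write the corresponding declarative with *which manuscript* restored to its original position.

Ayaan would refuse to store which manuscript in the drawer.

The filler 'which manuscript' is interpreted as the direct object of 'store'. Wh-movement fronts it, leaving a gap right after 'store':
Which manuscript would Ayaan refuse to store ___ in the drawer?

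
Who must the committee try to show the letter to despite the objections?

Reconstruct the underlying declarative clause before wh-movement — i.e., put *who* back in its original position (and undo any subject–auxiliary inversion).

'who' functions as the object of the preposition 'to' (recipient of 'show'). It moves to the left edge, and the trace sits right after 'to':
Who must the committee try to show the letter to ___ despite the objections?

The committee must try to show the letter to who despite the objections.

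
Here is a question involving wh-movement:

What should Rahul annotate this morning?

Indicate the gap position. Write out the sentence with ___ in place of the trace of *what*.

What should Rahul annotate ___ this morning?

In situ: Rahul should annotate what this morning.
'what' is the direct object of 'annotate'. The gap is right after 'annotate'.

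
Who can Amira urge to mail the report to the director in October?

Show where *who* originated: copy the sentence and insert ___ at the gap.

Before movement: Amira can urge who to mail the report to the director in October.
'who' functions as the direct object of 'urge'. The gap is right after 'urge'.

Who can Amira urge ___ to mail the report to the director in October?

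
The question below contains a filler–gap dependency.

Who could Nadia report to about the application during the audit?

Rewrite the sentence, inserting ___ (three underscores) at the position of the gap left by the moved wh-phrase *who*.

Who could Nadia report to ___ about the application during the audit?

Pre-movement form: Nadia could report to who about the application during the audit.
The filler 'who' is interpreted as the object of the preposition 'to'. The gap is right after 'to'.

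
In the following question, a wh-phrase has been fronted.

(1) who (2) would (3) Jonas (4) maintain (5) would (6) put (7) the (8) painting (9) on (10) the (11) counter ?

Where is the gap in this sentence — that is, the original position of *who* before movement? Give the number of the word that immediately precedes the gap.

Before movement: Jonas would maintain who would put the painting on the counter.
'who' is the subject of the clause embedded under 'maintain'. Fronting leaves a gap immediately after 'maintain':
Who would Jonas maintain ___ would put the painting on the counter?
'maintain' is word 4.

4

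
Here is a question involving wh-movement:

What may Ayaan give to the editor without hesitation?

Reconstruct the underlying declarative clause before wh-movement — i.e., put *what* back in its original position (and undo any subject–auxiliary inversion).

'what' functions as the direct object of 'give'. It moves to the left edge, and the trace sits right after 'give':
What may Ayaan give ___ to the editor without hesitation?

Ayaan may give what to the editor without hesitation.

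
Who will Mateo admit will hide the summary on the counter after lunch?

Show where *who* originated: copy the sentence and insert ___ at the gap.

In situ: Mateo will admit who will hide the summary on the counter after lunch.
The filler 'who' is interpreted as the subject of the clause embedded under 'admit'. The gap is right after 'admit'.

Who will Mateo admit ___ will hide the summary on the counter after lunch?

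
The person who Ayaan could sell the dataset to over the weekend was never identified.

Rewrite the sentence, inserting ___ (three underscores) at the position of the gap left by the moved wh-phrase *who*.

'who' is the object of the preposition 'to' (recipient of 'sell'). The gap is right after 'to'.

The person who Ayaan could sell the dataset to ___ over the weekend was never identified.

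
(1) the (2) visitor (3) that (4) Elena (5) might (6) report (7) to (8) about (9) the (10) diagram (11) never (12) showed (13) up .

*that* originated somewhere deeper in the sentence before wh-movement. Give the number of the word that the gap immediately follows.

'that' is the object of the preposition 'to'. Wh-movement fronts it, leaving a gap right after 'to':
The visitor that Elena might report to ___ about the diagram never showed up.
'to' is word 7.

7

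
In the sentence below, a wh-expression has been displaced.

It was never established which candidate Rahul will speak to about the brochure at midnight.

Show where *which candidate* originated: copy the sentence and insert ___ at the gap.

Underlying clause: Rahul will speak to which candidate about the brochure at midnight.
'which candidate' functions as the object of the preposition 'to'. The gap is right after 'to'.

It was never established which candidate Rahul will speak to ___ about the brochure at midnight.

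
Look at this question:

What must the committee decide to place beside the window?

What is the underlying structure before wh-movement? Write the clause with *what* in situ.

The committee must decide to place what beside the window.

'what' is the direct object of 'place'. Fronting leaves a gap immediately after 'place':
What must the committee decide to place ___ beside the window?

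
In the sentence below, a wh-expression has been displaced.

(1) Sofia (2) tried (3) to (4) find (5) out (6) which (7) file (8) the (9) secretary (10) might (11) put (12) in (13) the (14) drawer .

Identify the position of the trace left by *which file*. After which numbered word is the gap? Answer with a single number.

11

In situ: The secretary might put which file in the drawer.
'which file' is the direct object of 'put'. Fronting leaves a gap immediately after 'put':
Sofia tried to find out which file the secretary might put ___ in the drawer.
'put' is word 11.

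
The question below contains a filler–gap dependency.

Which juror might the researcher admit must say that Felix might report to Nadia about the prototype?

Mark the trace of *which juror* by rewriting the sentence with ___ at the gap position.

Which juror might the researcher admit ___ must say that Felix might report to Nadia about the prototype?

Underlying clause: The researcher might admit which juror must say that Felix might report to Nadia about the prototype.
The filler 'which juror' is interpreted as the subject of the clause embedded under 'admit'. The gap is right after 'admit'.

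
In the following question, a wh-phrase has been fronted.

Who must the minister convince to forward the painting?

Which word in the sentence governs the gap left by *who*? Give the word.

In situ: The minister must convince who to forward the painting.
'who' functions as the direct object of 'convince'. Fronting leaves a gap immediately after 'convince':
Who must the minister convince ___ to forward the painting?

convince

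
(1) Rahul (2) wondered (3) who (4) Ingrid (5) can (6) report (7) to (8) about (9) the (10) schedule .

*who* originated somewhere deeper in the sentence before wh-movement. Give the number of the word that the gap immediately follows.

7

Pre-movement form: Ingrid can report to who about the schedule.
The filler 'who' is interpreted as the object of the preposition 'to'. It moves to the left edge, and the trace sits right after 'to':
Rahul wondered who Ingrid can report to ___ about the schedule.
'to' is word 7.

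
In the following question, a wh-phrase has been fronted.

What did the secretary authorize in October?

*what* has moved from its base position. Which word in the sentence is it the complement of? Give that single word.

authorize

Before movement: The secretary did authorize what in October.
The filler 'what' is interpreted as the direct object of 'authorize'. Wh-movement fronts it, leaving a gap right after 'authorize':
What did the secretary authorize ___ in October?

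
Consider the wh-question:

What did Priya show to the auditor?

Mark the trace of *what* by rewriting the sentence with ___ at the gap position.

Underlying clause: Priya did show what to the auditor.
'what' functions as the direct object of 'show'. The gap is right after 'show'.

What did Priya show ___ to the auditor?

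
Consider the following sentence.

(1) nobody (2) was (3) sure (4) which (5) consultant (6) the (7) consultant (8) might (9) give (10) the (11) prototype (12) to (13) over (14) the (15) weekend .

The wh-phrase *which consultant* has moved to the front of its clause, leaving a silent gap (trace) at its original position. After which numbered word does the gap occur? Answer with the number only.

12

Underlying clause: The consultant might give the prototype to which consultant over the weekend.
'which consultant' functions as the object of the preposition 'to' (recipient of 'give'). Fronting leaves a gap immediately after 'to':
Nobody was sure which consultant the consultant might give the prototype to ___ over the weekend.
'to' is word 12.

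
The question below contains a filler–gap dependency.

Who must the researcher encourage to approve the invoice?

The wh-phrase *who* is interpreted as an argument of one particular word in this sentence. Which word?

In situ: The researcher must encourage who to approve the invoice.
The filler 'who' is interpreted as the direct object of 'encourage'. Wh-movement fronts it, leaving a gap right after 'encourage':
Who must the researcher encourage ___ to approve the invoice?

encourage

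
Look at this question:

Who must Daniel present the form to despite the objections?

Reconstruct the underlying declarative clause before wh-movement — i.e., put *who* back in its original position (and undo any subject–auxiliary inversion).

Daniel must present the form to who despite the objections.

'who' is the object of the preposition 'to' (recipient of 'present'). It moves to the left edge, and the trace sits right after 'to':
Who must Daniel present the form to ___ despite the objections?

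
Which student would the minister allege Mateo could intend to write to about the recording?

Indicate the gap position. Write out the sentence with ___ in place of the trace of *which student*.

Which student would the minister allege Mateo could intend to write to ___ about the recording?

Underlying clause: The minister would allege Mateo could intend to write to which student about the recording.
'which student' is the object of the preposition 'to'. The gap is right after 'to'.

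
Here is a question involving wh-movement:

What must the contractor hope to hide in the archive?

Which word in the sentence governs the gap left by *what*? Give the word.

hide

Pre-movement form: The contractor must hope to hide what in the archive.
'what' is the direct object of 'hide'. It moves to the left edge, and the trace sits right after 'hide':
What must the contractor hope to hide ___ in the archive?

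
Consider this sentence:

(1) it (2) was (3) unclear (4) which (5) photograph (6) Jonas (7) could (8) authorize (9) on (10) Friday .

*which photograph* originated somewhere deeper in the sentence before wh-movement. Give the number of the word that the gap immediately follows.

8

Pre-movement form: Jonas could authorize which photograph on Friday.
The filler 'which photograph' is interpreted as the direct object of 'authorize'. Wh-movement fronts it, leaving a gap right after 'authorize':
It was unclear which photograph Jonas could authorize ___ on Friday.
'authorize' is word 8.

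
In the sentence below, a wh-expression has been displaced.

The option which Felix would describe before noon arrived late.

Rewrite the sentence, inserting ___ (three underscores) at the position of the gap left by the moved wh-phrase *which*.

The option which Felix would describe ___ before noon arrived late.

'which' functions as the direct object of 'describe'. The gap is right after 'describe'.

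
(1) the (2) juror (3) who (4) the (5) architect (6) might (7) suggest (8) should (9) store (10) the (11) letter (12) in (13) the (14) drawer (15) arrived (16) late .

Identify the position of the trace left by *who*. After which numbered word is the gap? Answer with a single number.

7

'who' is the subject of the clause embedded under 'suggest'. Wh-movement fronts it, leaving a gap right after 'suggest':
The juror who the architect might suggest ___ should store the letter in the drawer arrived late.
'suggest' is word 7.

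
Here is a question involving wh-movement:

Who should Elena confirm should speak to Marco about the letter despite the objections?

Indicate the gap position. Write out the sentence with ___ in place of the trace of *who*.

In situ: Elena should confirm who should speak to Marco about the letter despite the objections.
'who' functions as the subject of the clause embedded under 'confirm'. The gap is right after 'confirm'.

Who should Elena confirm ___ should speak to Marco about the letter despite the objections?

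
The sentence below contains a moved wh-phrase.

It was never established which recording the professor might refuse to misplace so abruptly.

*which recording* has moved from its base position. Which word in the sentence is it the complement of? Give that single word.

Pre-movement form: The professor might refuse to misplace which recording so abruptly.
'which recording' is the direct object of 'misplace'. Fronting leaves a gap immediately after 'misplace':
It was never established which recording the professor might refuse to misplace ___ so abruptly.

misplace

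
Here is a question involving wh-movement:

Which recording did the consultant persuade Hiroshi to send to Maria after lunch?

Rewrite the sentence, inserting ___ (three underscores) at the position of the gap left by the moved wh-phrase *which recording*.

Before movement: The consultant did persuade Hiroshi to send which recording to Maria after lunch.
'which recording' functions as the direct object of 'send'. The gap is right after 'send'.

Which recording did the consultant persuade Hiroshi to send ___ to Maria after lunch?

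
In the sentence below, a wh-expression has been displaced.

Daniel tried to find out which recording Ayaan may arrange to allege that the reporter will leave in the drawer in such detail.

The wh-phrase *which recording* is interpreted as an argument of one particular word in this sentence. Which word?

leave

Underlying clause: Ayaan may arrange to allege that the reporter will leave which recording in the drawer in such detail.
'which recording' functions as the direct object of 'leave'. Wh-movement fronts it, leaving a gap right after 'leave':
Daniel tried to find out which recording Ayaan may arrange to allege that the reporter will leave ___ in the drawer in such detail.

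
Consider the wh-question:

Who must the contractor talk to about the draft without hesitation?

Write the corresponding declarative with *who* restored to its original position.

'who' functions as the object of the preposition 'to'. Wh-movement fronts it, leaving a gap right after 'to':
Who must the contractor talk to ___ about the draft without hesitation?

The contractor must talk to who about the draft without hesitation.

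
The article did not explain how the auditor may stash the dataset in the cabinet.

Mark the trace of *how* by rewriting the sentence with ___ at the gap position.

In situ: The auditor may stash the dataset in the cabinet how.
The filler 'how' is interpreted as the manner adjunct. The gap is right after 'cabinet'.

The article did not explain how the auditor may stash the dataset in the cabinet ___.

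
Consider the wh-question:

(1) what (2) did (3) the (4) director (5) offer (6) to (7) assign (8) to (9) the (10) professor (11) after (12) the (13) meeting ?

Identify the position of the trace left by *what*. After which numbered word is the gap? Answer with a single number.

Underlying clause: The director did offer to assign what to the professor after the meeting.
The filler 'what' is interpreted as the direct object of 'assign'. It moves to the left edge, and the trace sits right after 'assign':
What did the director offer to assign ___ to the professor after the meeting?
'assign' is word 7.

7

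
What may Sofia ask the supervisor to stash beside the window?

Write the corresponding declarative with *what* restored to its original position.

Sofia may ask the supervisor to stash what beside the window.

'what' functions as the direct object of 'stash'. It moves to the left edge, and the trace sits right after 'stash':
What may Sofia ask the supervisor to stash ___ beside the window?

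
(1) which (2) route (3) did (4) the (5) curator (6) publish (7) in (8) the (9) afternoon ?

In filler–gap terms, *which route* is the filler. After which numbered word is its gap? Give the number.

Underlying clause: The curator did publish which route in the afternoon.
'which route' is the direct object of 'publish'. Wh-movement fronts it, leaving a gap right after 'publish':
Which route did the curator publish ___ in the afternoon?
'publish' is word 6.

6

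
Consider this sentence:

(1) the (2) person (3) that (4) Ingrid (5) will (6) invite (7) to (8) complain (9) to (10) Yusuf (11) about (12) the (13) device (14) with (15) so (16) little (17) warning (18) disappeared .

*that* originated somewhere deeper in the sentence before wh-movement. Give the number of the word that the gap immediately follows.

The filler 'that' is interpreted as the direct object of 'invite'. Wh-movement fronts it, leaving a gap right after 'invite':
The person that Ingrid will invite ___ to complain to Yusuf about the device with so little warning disappeared.
'invite' is word 6.

6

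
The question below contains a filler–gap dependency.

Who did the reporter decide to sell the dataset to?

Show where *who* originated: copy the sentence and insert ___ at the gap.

Before movement: The reporter did decide to sell the dataset to who.
The filler 'who' is interpreted as the object of the preposition 'to' (recipient of 'sell'). The gap is right after 'to'.

Who did the reporter decide to sell the dataset to ___?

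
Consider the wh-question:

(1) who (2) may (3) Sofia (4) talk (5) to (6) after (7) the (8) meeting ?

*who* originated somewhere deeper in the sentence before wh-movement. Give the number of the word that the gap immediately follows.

Pre-movement form: Sofia may talk to who after the meeting.
'who' is the object of the preposition 'to'. Wh-movement fronts it, leaving a gap right after 'to':
Who may Sofia talk to ___ after the meeting?
'to' is word 5.

5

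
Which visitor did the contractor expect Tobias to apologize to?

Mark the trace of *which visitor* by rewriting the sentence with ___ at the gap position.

Pre-movement form: The contractor did expect Tobias to apologize to which visitor.
'which visitor' functions as the object of the preposition 'to'. The gap is right after 'to'.

Which visitor did the contractor expect Tobias to apologize to ___?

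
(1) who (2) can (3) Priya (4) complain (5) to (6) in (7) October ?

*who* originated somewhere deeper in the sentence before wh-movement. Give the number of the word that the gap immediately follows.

Underlying clause: Priya can complain to who in October.
'who' functions as the object of the preposition 'to'. Wh-movement fronts it, leaving a gap right after 'to':
Who can Priya complain to ___ in October?
'to' is word 5.

5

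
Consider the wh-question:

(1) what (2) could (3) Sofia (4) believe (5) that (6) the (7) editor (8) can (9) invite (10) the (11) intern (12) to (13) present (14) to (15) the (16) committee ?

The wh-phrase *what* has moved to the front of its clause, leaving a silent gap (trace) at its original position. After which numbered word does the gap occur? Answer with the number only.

13

Pre-movement form: Sofia could believe that the editor can invite the intern to present what to the committee.
The filler 'what' is interpreted as the direct object of 'present'. It moves to the left edge, and the trace sits right after 'present':
What could Sofia believe that the editor can invite the intern to present ___ to the committee?
'present' is word 13.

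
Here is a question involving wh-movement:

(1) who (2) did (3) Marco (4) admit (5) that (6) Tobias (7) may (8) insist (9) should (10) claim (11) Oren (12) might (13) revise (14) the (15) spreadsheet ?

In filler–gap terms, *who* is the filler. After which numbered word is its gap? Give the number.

Before movement: Marco did admit that Tobias may insist who should claim Oren might revise the spreadsheet.
'who' is the subject of the clause embedded under 'insist'. Fronting leaves a gap immediately after 'insist':
Who did Marco admit that Tobias may insist ___ should claim Oren might revise the spreadsheet?
'insist' is word 8.

8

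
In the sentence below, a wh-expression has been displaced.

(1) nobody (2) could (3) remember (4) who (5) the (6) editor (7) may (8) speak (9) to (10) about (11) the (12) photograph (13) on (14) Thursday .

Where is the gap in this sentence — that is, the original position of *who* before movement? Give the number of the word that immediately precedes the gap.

9

Underlying clause: The editor may speak to who about the photograph on Thursday.
'who' functions as the object of the preposition 'to'. Fronting leaves a gap immediately after 'to':
Nobody could remember who the editor may speak to ___ about the photograph on Thursday.
'to' is word 9.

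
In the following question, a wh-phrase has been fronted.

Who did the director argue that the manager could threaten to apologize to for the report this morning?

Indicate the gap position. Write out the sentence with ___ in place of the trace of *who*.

Who did the director argue that the manager could threaten to apologize to ___ for the report this morning?

Before movement: The director did argue that the manager could threaten to apologize to who for the report this morning.
'who' functions as the object of the preposition 'to'. The gap is right after 'to'.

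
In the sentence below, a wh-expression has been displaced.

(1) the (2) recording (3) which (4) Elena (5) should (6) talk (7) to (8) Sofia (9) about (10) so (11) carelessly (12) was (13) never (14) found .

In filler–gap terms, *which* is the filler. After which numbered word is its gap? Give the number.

9

The filler 'which' is interpreted as the object of the preposition 'about'. Fronting leaves a gap immediately after 'about':
The recording which Elena should talk to Sofia about ___ so carelessly was never found.
'about' is word 9.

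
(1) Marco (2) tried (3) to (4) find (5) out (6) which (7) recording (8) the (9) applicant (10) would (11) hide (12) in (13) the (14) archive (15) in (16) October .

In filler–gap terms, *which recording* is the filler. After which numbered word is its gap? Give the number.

Pre-movement form: The applicant would hide which recording in the archive in October.
'which recording' is the direct object of 'hide'. Fronting leaves a gap immediately after 'hide':
Marco tried to find out which recording the applicant would hide ___ in the archive in October.
'hide' is word 11.

11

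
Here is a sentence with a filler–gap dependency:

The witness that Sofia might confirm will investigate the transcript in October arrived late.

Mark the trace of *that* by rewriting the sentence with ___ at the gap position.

The witness that Sofia might confirm ___ will investigate the transcript in October arrived late.

'that' is the subject of the clause embedded under 'confirm'. The gap is right after 'confirm'.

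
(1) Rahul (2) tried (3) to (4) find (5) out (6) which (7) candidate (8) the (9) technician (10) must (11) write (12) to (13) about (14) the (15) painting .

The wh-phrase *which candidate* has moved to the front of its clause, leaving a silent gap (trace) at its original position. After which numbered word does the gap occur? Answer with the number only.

12

Underlying clause: The technician must write to which candidate about the painting.
The filler 'which candidate' is interpreted as the object of the preposition 'to'. Fronting leaves a gap immediately after 'to':
Rahul tried to find out which candidate the technician must write to ___ about the painting.
'to' is word 12.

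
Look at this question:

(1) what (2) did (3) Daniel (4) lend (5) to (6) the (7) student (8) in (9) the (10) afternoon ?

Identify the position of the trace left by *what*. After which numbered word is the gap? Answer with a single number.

Underlying clause: Daniel did lend what to the student in the afternoon.
'what' functions as the direct object of 'lend'. Fronting leaves a gap immediately after 'lend':
What did Daniel lend ___ to the student in the afternoon?
'lend' is word 4.

4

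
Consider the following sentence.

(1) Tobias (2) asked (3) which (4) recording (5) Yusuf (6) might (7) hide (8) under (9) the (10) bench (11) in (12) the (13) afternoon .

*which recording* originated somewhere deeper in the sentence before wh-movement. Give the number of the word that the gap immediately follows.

7

Underlying clause: Yusuf might hide which recording under the bench in the afternoon.
'which recording' functions as the direct object of 'hide'. Wh-movement fronts it, leaving a gap right after 'hide':
Tobias asked which recording Yusuf might hide ___ under the bench in the afternoon.
'hide' is word 7.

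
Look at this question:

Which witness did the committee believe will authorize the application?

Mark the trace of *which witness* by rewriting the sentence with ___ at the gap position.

Underlying clause: The committee did believe which witness will authorize the application.
'which witness' is the subject of the clause embedded under 'believe'. The gap is right after 'believe'.

Which witness did the committee believe ___ will authorize the application?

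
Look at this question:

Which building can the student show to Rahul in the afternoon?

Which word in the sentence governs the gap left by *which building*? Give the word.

show

Before movement: The student can show which building to Rahul in the afternoon.
The filler 'which building' is interpreted as the direct object of 'show'. Fronting leaves a gap immediately after 'show':
Which building can the student show ___ to Rahul in the afternoon?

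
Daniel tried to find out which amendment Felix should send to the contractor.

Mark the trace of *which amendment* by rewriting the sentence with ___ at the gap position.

Pre-movement form: Felix should send which amendment to the contractor.
'which amendment' functions as the direct object of 'send'. The gap is right after 'send'.

Daniel tried to find out which amendment Felix should send ___ to the contractor.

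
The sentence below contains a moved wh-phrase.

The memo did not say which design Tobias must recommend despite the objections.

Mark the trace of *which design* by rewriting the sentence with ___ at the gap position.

Before movement: Tobias must recommend which design despite the objections.
'which design' functions as the direct object of 'recommend'. The gap is right after 'recommend'.

The memo did not say which design Tobias must recommend ___ despite the objections.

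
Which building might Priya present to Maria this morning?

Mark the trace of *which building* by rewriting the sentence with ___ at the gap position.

In situ: Priya might present which building to Maria this morning.
'which building' functions as the direct object of 'present'. The gap is right after 'present'.

Which building might Priya present ___ to Maria this morning?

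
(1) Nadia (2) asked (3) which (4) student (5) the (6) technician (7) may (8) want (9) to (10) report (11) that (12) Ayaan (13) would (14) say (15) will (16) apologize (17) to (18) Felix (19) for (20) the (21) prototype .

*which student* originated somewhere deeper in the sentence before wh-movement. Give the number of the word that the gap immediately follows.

Underlying clause: The technician may want to report that Ayaan would say which student will apologize to Felix for the prototype.
'which student' functions as the subject of the clause embedded under 'say'. Fronting leaves a gap immediately after 'say':
Nadia asked which student the technician may want to report that Ayaan would say ___ will apologize to Felix for the prototype.
'say' is word 14.

14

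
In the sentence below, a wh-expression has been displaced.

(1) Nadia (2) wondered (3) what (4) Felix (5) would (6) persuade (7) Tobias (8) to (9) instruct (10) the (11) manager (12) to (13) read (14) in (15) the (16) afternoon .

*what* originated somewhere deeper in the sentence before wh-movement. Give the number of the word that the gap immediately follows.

In situ: Felix would persuade Tobias to instruct the manager to read what in the afternoon.
'what' is the direct object of 'read'. Fronting leaves a gap immediately after 'read':
Nadia wondered what Felix would persuade Tobias to instruct the manager to read ___ in the afternoon.
'read' is word 13.

13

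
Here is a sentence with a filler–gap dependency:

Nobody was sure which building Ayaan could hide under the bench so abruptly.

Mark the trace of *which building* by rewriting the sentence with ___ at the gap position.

Nobody was sure which building Ayaan could hide ___ under the bench so abruptly.

Before movement: Ayaan could hide which building under the bench so abruptly.
The filler 'which building' is interpreted as the direct object of 'hide'. The gap is right after 'hide'.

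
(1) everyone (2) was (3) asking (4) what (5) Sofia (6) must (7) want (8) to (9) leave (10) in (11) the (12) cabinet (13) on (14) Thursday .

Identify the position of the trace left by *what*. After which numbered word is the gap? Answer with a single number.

Pre-movement form: Sofia must want to leave what in the cabinet on Thursday.
'what' is the direct object of 'leave'. It moves to the left edge, and the trace sits right after 'leave':
Everyone was asking what Sofia must want to leave ___ in the cabinet on Thursday.
'leave' is word 9.

9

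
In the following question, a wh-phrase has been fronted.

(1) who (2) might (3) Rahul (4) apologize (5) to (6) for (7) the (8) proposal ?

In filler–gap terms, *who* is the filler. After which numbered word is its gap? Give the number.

Before movement: Rahul might apologize to who for the proposal.
'who' functions as the object of the preposition 'to'. It moves to the left edge, and the trace sits right after 'to':
Who might Rahul apologize to ___ for the proposal?
'to' is word 5.

5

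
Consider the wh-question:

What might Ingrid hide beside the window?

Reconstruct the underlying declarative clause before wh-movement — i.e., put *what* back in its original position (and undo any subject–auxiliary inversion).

Ingrid might hide what beside the window.

'what' functions as the direct object of 'hide'. Wh-movement fronts it, leaving a gap right after 'hide':
What might Ingrid hide ___ beside the window?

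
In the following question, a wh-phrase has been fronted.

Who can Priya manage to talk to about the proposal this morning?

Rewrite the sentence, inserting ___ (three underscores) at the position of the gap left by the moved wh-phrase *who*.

Who can Priya manage to talk to ___ about the proposal this morning?

Before movement: Priya can manage to talk to who about the proposal this morning.
'who' is the object of the preposition 'to'. The gap is right after 'to'.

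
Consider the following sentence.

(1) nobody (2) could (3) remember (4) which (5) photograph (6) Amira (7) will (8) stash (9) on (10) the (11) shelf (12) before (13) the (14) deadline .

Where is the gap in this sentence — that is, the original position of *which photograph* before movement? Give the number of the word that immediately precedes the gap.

Before movement: Amira will stash which photograph on the shelf before the deadline.
'which photograph' functions as the direct object of 'stash'. Fronting leaves a gap immediately after 'stash':
Nobody could remember which photograph Amira will stash ___ on the shelf before the deadline.
'stash' is word 8.

8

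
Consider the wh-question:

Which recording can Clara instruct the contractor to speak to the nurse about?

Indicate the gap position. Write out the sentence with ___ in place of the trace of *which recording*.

Before movement: Clara can instruct the contractor to speak to the nurse about which recording.
The filler 'which recording' is interpreted as the object of the preposition 'about'. The gap is right after 'about'.

Which recording can Clara instruct the contractor to speak to the nurse about ___?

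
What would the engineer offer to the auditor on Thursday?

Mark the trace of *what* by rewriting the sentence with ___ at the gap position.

Underlying clause: The engineer would offer what to the auditor on Thursday.
The filler 'what' is interpreted as the direct object of 'offer'. The gap is right after 'offer'.

What would the engineer offer ___ to the auditor on Thursday?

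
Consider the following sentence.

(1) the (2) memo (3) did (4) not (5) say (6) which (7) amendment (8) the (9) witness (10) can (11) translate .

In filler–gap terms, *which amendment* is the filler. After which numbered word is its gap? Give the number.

Underlying clause: The witness can translate which amendment.
'which amendment' is the direct object of 'translate'. Fronting leaves a gap immediately after 'translate':
The memo did not say which amendment the witness can translate ___.
'translate' is word 11.

11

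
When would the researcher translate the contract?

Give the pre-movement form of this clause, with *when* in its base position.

The filler 'when' is interpreted as the temporal adjunct. Fronting leaves a gap immediately after 'contract':
When would the researcher translate the contract ___?

The researcher would translate the contract when.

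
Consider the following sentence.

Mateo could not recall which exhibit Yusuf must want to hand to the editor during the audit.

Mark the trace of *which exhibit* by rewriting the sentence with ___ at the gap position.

Before movement: Yusuf must want to hand which exhibit to the editor during the audit.
The filler 'which exhibit' is interpreted as the direct object of 'hand'. The gap is right after 'hand'.

Mateo could not recall which exhibit Yusuf must want to hand ___ to the editor during the audit.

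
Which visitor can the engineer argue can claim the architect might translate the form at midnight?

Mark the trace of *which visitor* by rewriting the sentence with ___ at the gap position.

Before movement: The engineer can argue which visitor can claim the architect might translate the form at midnight.
'which visitor' functions as the subject of the clause embedded under 'argue'. The gap is right after 'argue'.

Which visitor can the engineer argue ___ can claim the architect might translate the form at midnight?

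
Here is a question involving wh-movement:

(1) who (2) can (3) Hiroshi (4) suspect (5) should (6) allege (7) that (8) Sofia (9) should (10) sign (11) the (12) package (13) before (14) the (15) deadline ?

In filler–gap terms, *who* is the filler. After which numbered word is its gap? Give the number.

4

Pre-movement form: Hiroshi can suspect who should allege that Sofia should sign the package before the deadline.
'who' functions as the subject of the clause embedded under 'suspect'. It moves to the left edge, and the trace sits right after 'suspect':
Who can Hiroshi suspect ___ should allege that Sofia should sign the package before the deadline?
'suspect' is word 4.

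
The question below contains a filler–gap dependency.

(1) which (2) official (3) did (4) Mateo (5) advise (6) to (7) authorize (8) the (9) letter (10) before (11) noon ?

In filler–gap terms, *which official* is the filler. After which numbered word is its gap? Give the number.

In situ: Mateo did advise which official to authorize the letter before noon.
'which official' is the direct object of 'advise'. It moves to the left edge, and the trace sits right after 'advise':
Which official did Mateo advise ___ to authorize the letter before noon?
'advise' is word 5.

5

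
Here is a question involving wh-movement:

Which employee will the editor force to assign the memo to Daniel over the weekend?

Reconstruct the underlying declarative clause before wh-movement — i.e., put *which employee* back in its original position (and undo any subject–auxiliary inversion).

The editor will force which employee to assign the memo to Daniel over the weekend.

'which employee' is the direct object of 'force'. Wh-movement fronts it, leaving a gap right after 'force':
Which employee will the editor force ___ to assign the memo to Daniel over the weekend?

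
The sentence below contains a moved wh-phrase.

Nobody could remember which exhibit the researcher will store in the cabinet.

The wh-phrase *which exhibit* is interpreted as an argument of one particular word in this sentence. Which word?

In situ: The researcher will store which exhibit in the cabinet.
'which exhibit' functions as the direct object of 'store'. Fronting leaves a gap immediately after 'store':
Nobody could remember which exhibit the researcher will store ___ in the cabinet.

store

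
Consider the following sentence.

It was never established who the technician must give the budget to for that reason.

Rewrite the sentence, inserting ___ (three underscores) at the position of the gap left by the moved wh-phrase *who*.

It was never established who the technician must give the budget to ___ for that reason.

Before movement: The technician must give the budget to who for that reason.
'who' is the object of the preposition 'to' (recipient of 'give'). The gap is right after 'to'.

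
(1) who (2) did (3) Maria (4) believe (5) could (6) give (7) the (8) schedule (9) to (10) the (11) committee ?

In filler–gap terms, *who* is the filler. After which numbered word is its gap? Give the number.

4

Pre-movement form: Maria did believe who could give the schedule to the committee.
'who' functions as the subject of the clause embedded under 'believe'. Wh-movement fronts it, leaving a gap right after 'believe':
Who did Maria believe ___ could give the schedule to the committee?
'believe' is word 4.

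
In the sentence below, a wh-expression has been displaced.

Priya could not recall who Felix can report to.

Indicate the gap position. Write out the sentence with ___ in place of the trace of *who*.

Underlying clause: Felix can report to who.
'who' is the object of the preposition 'to'. The gap is right after 'to'.

Priya could not recall who Felix can report to ___.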